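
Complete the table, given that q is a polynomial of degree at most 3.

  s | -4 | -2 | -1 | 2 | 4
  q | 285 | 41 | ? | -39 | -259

6

The 4 known values determine q uniquely (degree ≤ 3).
Evaluate each Lagrange basis at s = -1:
L_0(-1) = (1)·(-3)·(-5)/[(-2)·(-6)·(-8)] = -5/32
L_1(-1) = (3)·(-3)·(-5)/[(2)·(-4)·(-6)] = 15/16
L_2(-1) = (3)·(1)·(-5)/[(6)·(4)·(-2)] = 5/16
L_3(-1) = (3)·(1)·(-3)/[(8)·(6)·(2)] = -3/32
Sum: 285·(-5/32) + 41·(15/16) + (-39)·(5/16) + (-259)·(-3/32) = 6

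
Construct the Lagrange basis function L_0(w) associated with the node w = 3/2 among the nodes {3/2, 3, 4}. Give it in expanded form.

L_0(w) = (w - 3)(w - 4) / [(-3/2)·(-5/2)]
       = (w^2 - 7w + 12) / (15/4)

L_0(w) = (4/15)w^2 - (28/15)w + 16/5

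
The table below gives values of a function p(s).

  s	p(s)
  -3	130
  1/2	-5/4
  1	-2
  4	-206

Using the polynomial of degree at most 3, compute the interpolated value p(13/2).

Evaluate each Lagrange basis at s = 13/2:
L_0(13/2) = (6)·(11/2)·(5/2)/[(-7/2)·(-4)·(-7)] = -165/196
L_1(13/2) = (19/2)·(11/2)·(5/2)/[(7/2)·(-1/2)·(-7/2)] = 1045/49
L_2(13/2) = (19/2)·(6)·(5/2)/[(4)·(1/2)·(-3)] = -95/4
L_3(13/2) = (19/2)·(6)·(11/2)/[(7)·(7/2)·(3)] = 209/49
Sum: 130·(-165/196) + (-5/4)·(1045/49) + (-2)·(-95/4) + (-206)·(209/49) = -3869/4

-3869/4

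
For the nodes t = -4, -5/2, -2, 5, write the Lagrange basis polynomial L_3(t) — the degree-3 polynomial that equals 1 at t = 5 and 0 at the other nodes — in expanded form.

L_3(t) = (t + 4)(t + 5/2)(t + 2) / [(9)·(15/2)·(7)]
       = (t^3 + (17/2)t^2 + 23t + 20) / (945/2)

L_3(t) = (2/945)t^3 + (17/945)t^2 + (46/945)t + 8/189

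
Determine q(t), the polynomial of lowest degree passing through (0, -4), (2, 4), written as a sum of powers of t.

Build the Lagrange basis polynomials:
L_0(t) = (t - 2) / [-2] = -(1/2)t + 1
L_1(t) = t / [2] = (1/2)t
q(t) = (-4)·L_0 + 4·L_1
  (-4)·L_0(t) = 2t - 4
  4·L_1(t) = 2t
Adding term by term: 4t - 4

q(t) = 4t - 4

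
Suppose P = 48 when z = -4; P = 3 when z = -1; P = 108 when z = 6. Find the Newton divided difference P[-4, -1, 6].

3

P[-4,-1] = (3 - 48) / (-1 - (-4)) = -15
P[-1,6] = (108 - 3) / (6 - (-1)) = 15
P[-4,-1,6] = (15 - (-15)) / (6 - (-4)) = 3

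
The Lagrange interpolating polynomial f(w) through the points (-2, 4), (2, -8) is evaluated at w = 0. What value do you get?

-2

Evaluate each Lagrange basis at w = 0:
L_0(0) = (-2)/[(-4)] = 1/2
L_1(0) = (2)/[(4)] = 1/2
Sum: 4·(1/2) + (-8)·(1/2) = -2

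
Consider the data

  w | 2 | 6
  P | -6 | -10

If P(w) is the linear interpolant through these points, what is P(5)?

Evaluate each Lagrange basis at w = 5:
L_0(5) = (-1)/[(-4)] = 1/4
L_1(5) = (3)/[(4)] = 3/4
Sum: (-6)·(1/4) + (-10)·(3/4) = -9

-9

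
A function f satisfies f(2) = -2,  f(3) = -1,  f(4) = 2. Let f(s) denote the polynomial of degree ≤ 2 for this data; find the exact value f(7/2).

Using Newton's divided-difference form:
f[2,3] = (-1 - (-2)) / (3 - 2) = 1
f[3,4] = (2 - (-1)) / (4 - 3) = 3
f[2,3,4] = (3 - 1) / (4 - 2) = 1
f(7/2) = -2 + 1·(3/2) + 1·(3/2)·(1/2) = 1/4

1/4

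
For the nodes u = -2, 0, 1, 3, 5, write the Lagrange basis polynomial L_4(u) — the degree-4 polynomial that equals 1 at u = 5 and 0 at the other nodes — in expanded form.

L_4(u) = (u + 2)u(u - 1)(u - 3) / [(7)·(5)·(4)·(2)]
       = (u^4 - 2u^3 - 5u^2 + 6u) / (280)

L_4(u) = (1/280)u^4 - (1/140)u^3 - (1/56)u^2 + (3/140)u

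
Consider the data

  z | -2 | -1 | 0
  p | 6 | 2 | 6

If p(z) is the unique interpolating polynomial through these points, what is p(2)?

Evaluate each Lagrange basis at z = 2:
L_0(2) = (3)·(2)/[(-1)·(-2)] = 3
L_1(2) = (4)·(2)/[(1)·(-1)] = -8
L_2(2) = (4)·(3)/[(2)·(1)] = 6
Sum: 6·(3) + 2·(-8) + 6·(6) = 38

38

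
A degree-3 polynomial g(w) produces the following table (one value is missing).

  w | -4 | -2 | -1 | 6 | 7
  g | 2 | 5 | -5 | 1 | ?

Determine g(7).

The 4 known values determine g uniquely (degree ≤ 3).
L_0(7) = (9)·(8)·(1)/[(-2)·(-3)·(-10)] = -6/5
L_1(7) = (11)·(8)·(1)/[(2)·(-1)·(-8)] = 11/2
L_2(7) = (11)·(9)·(1)/[(3)·(1)·(-7)] = -33/7
L_3(7) = (11)·(9)·(8)/[(10)·(8)·(7)] = 99/70
Sum: 2·(-6/5) + 5·(11/2) + (-5)·(-33/7) + 1·(99/70) = 1753/35

1753/35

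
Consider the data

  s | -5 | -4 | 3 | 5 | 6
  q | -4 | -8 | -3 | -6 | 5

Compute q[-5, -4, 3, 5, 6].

q[-5,-4] = (-8 - (-4)) / (-4 - (-5)) = -4
q[-4,3] = (-3 - (-8)) / (3 - (-4)) = 5/7
q[3,5] = (-6 - (-3)) / (5 - 3) = -3/2
q[5,6] = (5 - (-6)) / (6 - 5) = 11
q[-5,-4,3] = (5/7 - (-4)) / (3 - (-5)) = 33/56
q[-4,3,5] = (-3/2 - 5/7) / (5 - (-4)) = -31/126
q[3,5,6] = (11 - (-3/2)) / (6 - 3) = 25/6
q[-5,-4,3,5] = (-31/126 - 33/56) / (5 - (-5)) = -421/5040
q[-4,3,5,6] = (25/6 - (-31/126)) / (6 - (-4)) = 139/315
q[-5,-4,3,5,6] = (139/315 - (-421/5040)) / (6 - (-5)) = 529/11088

529/11088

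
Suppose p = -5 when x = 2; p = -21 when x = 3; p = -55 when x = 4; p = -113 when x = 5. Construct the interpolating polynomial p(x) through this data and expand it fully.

Newton's divided differences:
p[2,3] = (-21 - (-5)) / (3 - 2) = -16
p[3,4] = (-55 - (-21)) / (4 - 3) = -34
p[4,5] = (-113 - (-55)) / (5 - 4) = -58
p[2,3,4] = (-34 - (-16)) / (4 - 2) = -9
p[3,4,5] = (-58 - (-34)) / (5 - 3) = -12
p[2,3,4,5] = (-12 - (-9)) / (5 - 2) = -1
p(x) = -5 + (-16)·(x - 2) + (-9)·(x - 2)(x - 3) + (-1)·(x - 2)(x - 3)(x - 4)
Expanding: p(x) = -x^3 + 3x - 3

p(x) = -x^3 + 3x - 3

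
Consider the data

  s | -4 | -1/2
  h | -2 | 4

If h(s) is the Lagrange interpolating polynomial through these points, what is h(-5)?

-26/7

L_0(-5) = (-9/2)/[(-7/2)] = 9/7
L_1(-5) = (-1)/[(7/2)] = -2/7
Sum: (-2)·(9/7) + 4·(-2/7) = -26/7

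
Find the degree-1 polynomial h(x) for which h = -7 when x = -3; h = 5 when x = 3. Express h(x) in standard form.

h(x) = 2x - 1

L_0(x) = (x - 3) / [-6] = -(1/6)x + 1/2
L_1(x) = (x + 3) / [6] = (1/6)x + 1/2
h(x) = (-7)·L_0 + 5·L_1
  (-7)·L_0(x) = (7/6)x - 7/2
  5·L_1(x) = (5/6)x + 5/2
Adding term by term: 2x - 1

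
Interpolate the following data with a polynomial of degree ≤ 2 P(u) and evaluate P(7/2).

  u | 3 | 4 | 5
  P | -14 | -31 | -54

-87/4

Evaluate each Lagrange basis at u = 7/2:
L_0(7/2) = (-1/2)·(-3/2)/[(-1)·(-2)] = 3/8
L_1(7/2) = (1/2)·(-3/2)/[(1)·(-1)] = 3/4
L_2(7/2) = (1/2)·(-1/2)/[(2)·(1)] = -1/8
Sum: (-14)·(3/8) + (-31)·(3/4) + (-54)·(-1/8) = -87/4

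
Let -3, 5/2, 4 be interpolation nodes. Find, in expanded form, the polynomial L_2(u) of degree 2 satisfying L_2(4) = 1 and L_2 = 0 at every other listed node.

L_2(u) = (u + 3)(u - 5/2) / [(7)·(3/2)]
       = (u^2 + (1/2)u - 15/2) / (21/2)

L_2(u) = (2/21)u^2 + (1/21)u - 5/7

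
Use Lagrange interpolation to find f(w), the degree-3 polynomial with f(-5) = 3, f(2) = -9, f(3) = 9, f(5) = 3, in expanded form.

f(w) = -(53/56)w^3 + (69/28)w^2 + (1325/56)w - 1641/28

Build the Lagrange basis polynomials:
L_0(w) = (w - 2)(w - 3)(w - 5) / [-560] = -(1/560)w^3 + (1/56)w^2 - (31/560)w + 3/56
L_1(w) = (w + 5)(w - 3)(w - 5) / [21] = (1/21)w^3 - (1/7)w^2 - (25/21)w + 25/7
L_2(w) = (w + 5)(w - 2)(w - 5) / [-16] = -(1/16)w^3 + (1/8)w^2 + (25/16)w - 25/8
L_3(w) = (w + 5)(w - 2)(w - 3) / [60] = (1/60)w^3 - (19/60)w + 1/2
f(w) = 3·L_0 + (-9)·L_1 + 9·L_2 + 3·L_3
  3·L_0(w) = -(3/560)w^3 + (3/56)w^2 - (93/560)w + 9/56
  (-9)·L_1(w) = -(3/7)w^3 + (9/7)w^2 + (75/7)w - 225/7
  9·L_2(w) = -(9/16)w^3 + (9/8)w^2 + (225/16)w - 225/8
  3·L_3(w) = (1/20)w^3 - (19/20)w + 3/2
Adding term by term: -(53/56)w^3 + (69/28)w^2 + (1325/56)w - 1641/28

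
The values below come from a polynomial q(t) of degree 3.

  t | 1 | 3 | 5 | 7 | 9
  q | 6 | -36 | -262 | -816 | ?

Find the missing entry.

The 4 known values determine q uniquely (degree ≤ 3).
Evaluate each Lagrange basis at t = 9:
L_0(9) = (6)·(4)·(2)/[(-2)·(-4)·(-6)] = -1
L_1(9) = (8)·(4)·(2)/[(2)·(-2)·(-4)] = 4
L_2(9) = (8)·(6)·(2)/[(4)·(2)·(-2)] = -6
L_3(9) = (8)·(6)·(4)/[(6)·(4)·(2)] = 4
Sum: 6·(-1) + (-36)·(4) + (-262)·(-6) + (-816)·(4) = -1842

-1842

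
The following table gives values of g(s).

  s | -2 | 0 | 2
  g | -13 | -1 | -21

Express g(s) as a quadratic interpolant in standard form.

Build the Lagrange basis polynomials:
L_0(s) = s(s - 2) / [8] = (1/8)s^2 - (1/4)s
L_1(s) = (s + 2)(s - 2) / [-4] = -(1/4)s^2 + 1
L_2(s) = (s + 2)s / [8] = (1/8)s^2 + (1/4)s
g(s) = (-13)·L_0 + (-1)·L_1 + (-21)·L_2
  (-13)·L_0(s) = -(13/8)s^2 + (13/4)s
  (-1)·L_1(s) = (1/4)s^2 - 1
  (-21)·L_2(s) = -(21/8)s^2 - (21/4)s
Adding term by term: -4s^2 - 2s - 1

g(s) = -4s^2 - 2s - 1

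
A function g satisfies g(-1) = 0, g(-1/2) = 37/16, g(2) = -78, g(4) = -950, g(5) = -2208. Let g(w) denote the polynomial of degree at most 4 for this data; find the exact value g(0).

2

Using Newton's divided-difference form:
g[-1,-1/2] = (37/16 - 0) / (-1/2 - (-1)) = 37/8
g[-1/2,2] = (-78 - 37/16) / (2 - (-1/2)) = -257/8
g[2,4] = (-950 - (-78)) / (4 - 2) = -436
g[4,5] = (-2208 - (-950)) / (5 - 4) = -1258
g[-1,-1/2,2] = (-257/8 - 37/8) / (2 - (-1)) = -49/4
g[-1/2,2,4] = (-436 - (-257/8)) / (4 - (-1/2)) = -359/4
g[2,4,5] = (-1258 - (-436)) / (5 - 2) = -274
g[-1,-1/2,2,4] = (-359/4 - (-49/4)) / (4 - (-1)) = -31/2
g[-1/2,2,4,5] = (-274 - (-359/4)) / (5 - (-1/2)) = -67/2
g[-1,-1/2,2,4,5] = (-67/2 - (-31/2)) / (5 - (-1)) = -3
g(0) = 0 + (37/8)·(1) + (-49/4)·(1)·(1/2) + (-31/2)·(1)·(1/2)·(-2) + (-3)·(1)·(1/2)·(-2)·(-4) = 2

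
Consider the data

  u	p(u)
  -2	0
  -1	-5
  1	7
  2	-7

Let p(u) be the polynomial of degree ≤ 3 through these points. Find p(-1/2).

-59/32

Evaluate each Lagrange basis at u = -1/2:
L_0(-1/2) = (1/2)·(-3/2)·(-5/2)/[(-1)·(-3)·(-4)] = -5/32
L_1(-1/2) = (3/2)·(-3/2)·(-5/2)/[(1)·(-2)·(-3)] = 15/16
L_2(-1/2) = (3/2)·(1/2)·(-5/2)/[(3)·(2)·(-1)] = 5/16
L_3(-1/2) = (3/2)·(1/2)·(-3/2)/[(4)·(3)·(1)] = -3/32
Sum: 0 + (-5)·(15/16) + 7·(5/16) + (-7)·(-3/32) = -59/32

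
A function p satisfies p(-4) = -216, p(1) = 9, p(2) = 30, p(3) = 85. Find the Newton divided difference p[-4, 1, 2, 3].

p[-4,1] = (9 - (-216)) / (1 - (-4)) = 45
p[1,2] = (30 - 9) / (2 - 1) = 21
p[2,3] = (85 - 30) / (3 - 2) = 55
p[-4,1,2] = (21 - 45) / (2 - (-4)) = -4
p[1,2,3] = (55 - 21) / (3 - 1) = 17
p[-4,1,2,3] = (17 - (-4)) / (3 - (-4)) = 3

3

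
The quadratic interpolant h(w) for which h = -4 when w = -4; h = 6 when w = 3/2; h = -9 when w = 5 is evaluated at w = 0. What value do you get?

1696/231

Using Newton's divided-difference form:
h[-4,3/2] = (6 - (-4)) / (3/2 - (-4)) = 20/11
h[3/2,5] = (-9 - 6) / (5 - 3/2) = -30/7
h[-4,3/2,5] = (-30/7 - 20/11) / (5 - (-4)) = -470/693
h(0) = -4 + (20/11)·(4) + (-470/693)·(4)·(-3/2) = 1696/231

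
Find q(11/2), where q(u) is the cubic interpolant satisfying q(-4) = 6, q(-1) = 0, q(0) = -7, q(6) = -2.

L_0(11/2) = (13/2)·(11/2)·(-1/2)/[(-3)·(-4)·(-10)] = 143/960
L_1(11/2) = (19/2)·(11/2)·(-1/2)/[(3)·(-1)·(-7)] = -209/168
L_2(11/2) = (19/2)·(13/2)·(-1/2)/[(4)·(1)·(-6)] = 247/192
L_3(11/2) = (19/2)·(13/2)·(11/2)/[(10)·(7)·(6)] = 2717/3360
Sum: 6·(143/960) + 0 + (-7)·(247/192) + (-2)·(2717/3360) = -65377/6720

-65377/6720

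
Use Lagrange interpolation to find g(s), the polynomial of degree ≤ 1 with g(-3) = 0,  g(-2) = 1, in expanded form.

L_0(s) = (s + 2) / [-1] = -s - 2
L_1(s) = (s + 3) / [1] = s + 3
g(s) = 0·L_0 + 1·L_1
  0·L_0(s) = 0
  1·L_1(s) = s + 3
Adding term by term: s + 3

g(s) = s + 3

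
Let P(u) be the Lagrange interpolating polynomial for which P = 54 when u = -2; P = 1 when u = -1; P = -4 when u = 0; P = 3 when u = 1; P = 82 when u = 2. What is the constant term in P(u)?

-4

L_0(u) = (u + 1)u(u - 1)(u - 2) / [24] = (1/24)u^4 - (1/12)u^3 - (1/24)u^2 + (1/12)u
L_1(u) = (u + 2)u(u - 1)(u - 2) / [-6] = -(1/6)u^4 + (1/6)u^3 + (2/3)u^2 - (2/3)u
L_2(u) = (u + 2)(u + 1)(u - 1)(u - 2) / [4] = (1/4)u^4 - (5/4)u^2 + 1
L_3(u) = (u + 2)(u + 1)u(u - 2) / [-6] = -(1/6)u^4 - (1/6)u^3 + (2/3)u^2 + (2/3)u
L_4(u) = (u + 2)(u + 1)u(u - 1) / [24] = (1/24)u^4 + (1/12)u^3 - (1/24)u^2 - (1/12)u
P(u) = 54·L_0 + 1·L_1 + (-4)·L_2 + 3·L_3 + 82·L_4
Only the constant term is needed; take it from each L_i and combine:
54·(0) + 1·(0) + (-4)·(1) + 3·(0) + 82·(0) = -4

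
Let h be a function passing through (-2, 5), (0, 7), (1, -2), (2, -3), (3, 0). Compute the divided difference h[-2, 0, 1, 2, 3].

-1/2

h[-2,0] = (7 - 5) / (0 - (-2)) = 1
h[0,1] = (-2 - 7) / (1 - 0) = -9
h[1,2] = (-3 - (-2)) / (2 - 1) = -1
h[2,3] = (0 - (-3)) / (3 - 2) = 3
h[-2,0,1] = (-9 - 1) / (1 - (-2)) = -10/3
h[0,1,2] = (-1 - (-9)) / (2 - 0) = 4
h[1,2,3] = (3 - (-1)) / (3 - 1) = 2
h[-2,0,1,2] = (4 - (-10/3)) / (2 - (-2)) = 11/6
h[0,1,2,3] = (2 - 4) / (3 - 0) = -2/3
h[-2,0,1,2,3] = (-2/3 - 11/6) / (3 - (-2)) = -1/2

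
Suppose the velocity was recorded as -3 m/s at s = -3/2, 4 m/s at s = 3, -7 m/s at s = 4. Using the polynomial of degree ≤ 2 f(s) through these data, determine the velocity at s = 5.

Evaluate each Lagrange basis at s = 5:
L_0(5) = (2)·(1)/[(-9/2)·(-11/2)] = 8/99
L_1(5) = (13/2)·(1)/[(9/2)·(-1)] = -13/9
L_2(5) = (13/2)·(2)/[(11/2)·(1)] = 26/11
Sum: (-3)·(8/99) + 4·(-13/9) + (-7)·(26/11) = -2234/99

-2234/99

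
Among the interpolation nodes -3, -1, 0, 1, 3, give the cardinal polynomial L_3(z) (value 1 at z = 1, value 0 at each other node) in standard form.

L_3(z) = (z + 3)(z + 1)z(z - 3) / [(4)·(2)·(1)·(-2)]
       = (z^4 + z^3 - 9z^2 - 9z) / (-16)

L_3(z) = -(1/16)z^4 - (1/16)z^3 + (9/16)z^2 + (9/16)z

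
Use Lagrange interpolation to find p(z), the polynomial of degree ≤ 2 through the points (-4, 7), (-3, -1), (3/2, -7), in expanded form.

p(z) = (40/33)z^2 + (16/33)z - 115/11

Build the Lagrange basis polynomials:
L_0(z) = (z + 3)(z - 3/2) / [11/2] = (2/11)z^2 + (3/11)z - 9/11
L_1(z) = (z + 4)(z - 3/2) / [-9/2] = -(2/9)z^2 - (5/9)z + 4/3
L_2(z) = (z + 4)(z + 3) / [99/4] = (4/99)z^2 + (28/99)z + 16/33
p(z) = 7·L_0 + (-1)·L_1 + (-7)·L_2
  7·L_0(z) = (14/11)z^2 + (21/11)z - 63/11
  (-1)·L_1(z) = (2/9)z^2 + (5/9)z - 4/3
  (-7)·L_2(z) = -(28/99)z^2 - (196/99)z - 112/33
Adding term by term: (40/33)z^2 + (16/33)z - 115/11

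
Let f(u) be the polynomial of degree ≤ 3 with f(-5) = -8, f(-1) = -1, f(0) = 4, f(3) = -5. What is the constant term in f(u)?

4

Build the Lagrange basis polynomials:
L_0(u) = (u + 1)u(u - 3) / [-160] = -(1/160)u^3 + (1/80)u^2 + (3/160)u
L_1(u) = (u + 5)u(u - 3) / [16] = (1/16)u^3 + (1/8)u^2 - (15/16)u
L_2(u) = (u + 5)(u + 1)(u - 3) / [-15] = -(1/15)u^3 - (1/5)u^2 + (13/15)u + 1
L_3(u) = (u + 5)(u + 1)u / [96] = (1/96)u^3 + (1/16)u^2 + (5/96)u
f(u) = (-8)·L_0 + (-1)·L_1 + 4·L_2 + (-5)·L_3
Only the constant term is needed; take it from each L_i and combine:
(-8)·(0) + (-1)·(0) + 4·(1) + (-5)·(0) = 4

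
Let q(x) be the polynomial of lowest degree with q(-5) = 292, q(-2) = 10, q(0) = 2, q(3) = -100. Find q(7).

Evaluate each Lagrange basis at x = 7:
L_0(7) = (9)·(7)·(4)/[(-3)·(-5)·(-8)] = -21/10
L_1(7) = (12)·(7)·(4)/[(3)·(-2)·(-5)] = 56/5
L_2(7) = (12)·(9)·(4)/[(5)·(2)·(-3)] = -72/5
L_3(7) = (12)·(9)·(7)/[(8)·(5)·(3)] = 63/10
Sum: 292·(-21/10) + 10·(56/5) + 2·(-72/5) + (-100)·(63/10) = -1160

-1160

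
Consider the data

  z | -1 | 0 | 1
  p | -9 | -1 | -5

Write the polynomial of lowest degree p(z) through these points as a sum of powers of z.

p(z) = -6z^2 + 2z - 1

Newton's divided differences:
p[-1,0] = (-1 - (-9)) / (0 - (-1)) = 8
p[0,1] = (-5 - (-1)) / (1 - 0) = -4
p[-1,0,1] = (-4 - 8) / (1 - (-1)) = -6
p(z) = -9 + 8·(z + 1) + (-6)·(z + 1)z
Expanding: p(z) = -6z^2 + 2z - 1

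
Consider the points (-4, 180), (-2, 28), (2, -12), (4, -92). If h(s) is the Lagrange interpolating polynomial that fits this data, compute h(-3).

83

Evaluate each Lagrange basis at s = -3:
L_0(-3) = (-1)·(-5)·(-7)/[(-2)·(-6)·(-8)] = 35/96
L_1(-3) = (1)·(-5)·(-7)/[(2)·(-4)·(-6)] = 35/48
L_2(-3) = (1)·(-1)·(-7)/[(6)·(4)·(-2)] = -7/48
L_3(-3) = (1)·(-1)·(-5)/[(8)·(6)·(2)] = 5/96
Sum: 180·(35/96) + 28·(35/48) + (-12)·(-7/48) + (-92)·(5/96) = 83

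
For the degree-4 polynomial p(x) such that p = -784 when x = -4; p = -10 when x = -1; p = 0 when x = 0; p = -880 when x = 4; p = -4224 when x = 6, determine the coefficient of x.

Build the Lagrange basis polynomials:
L_0(x) = (x + 1)x(x - 4)(x - 6) / [960] = (1/960)x^4 - (3/320)x^3 + (7/480)x^2 + (1/40)x
L_1(x) = (x + 4)x(x - 4)(x - 6) / [-105] = -(1/105)x^4 + (2/35)x^3 + (16/105)x^2 - (32/35)x
L_2(x) = (x + 4)(x + 1)(x - 4)(x - 6) / [96] = (1/96)x^4 - (5/96)x^3 - (11/48)x^2 + (5/6)x + 1
L_3(x) = (x + 4)(x + 1)x(x - 6) / [-320] = -(1/320)x^4 + (1/320)x^3 + (13/160)x^2 + (3/40)x
L_4(x) = (x + 4)(x + 1)x(x - 4) / [840] = (1/840)x^4 + (1/840)x^3 - (2/105)x^2 - (2/105)x
p(x) = (-784)·L_0 + (-10)·L_1 + 0·L_2 + (-880)·L_3 + (-4224)·L_4
Only the coefficient of x is needed; take it from each L_i and combine:
(-784)·(1/40) + (-10)·(-32/35) + 0·(5/6) + (-880)·(3/40) + (-4224)·(-2/105) = 4

4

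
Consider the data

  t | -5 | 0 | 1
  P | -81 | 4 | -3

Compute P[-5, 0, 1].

-4

P[-5,0] = (4 - (-81)) / (0 - (-5)) = 17
P[0,1] = (-3 - 4) / (1 - 0) = -7
P[-5,0,1] = (-7 - 17) / (1 - (-5)) = -4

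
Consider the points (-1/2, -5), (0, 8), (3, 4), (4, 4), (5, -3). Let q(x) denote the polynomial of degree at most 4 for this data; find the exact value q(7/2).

L_0(7/2) = (7/2)·(1/2)·(-1/2)·(-3/2)/[(-1/2)·(-7/2)·(-9/2)·(-11/2)] = 1/33
L_1(7/2) = (4)·(1/2)·(-1/2)·(-3/2)/[(1/2)·(-3)·(-4)·(-5)] = -1/20
L_2(7/2) = (4)·(7/2)·(-1/2)·(-3/2)/[(7/2)·(3)·(-1)·(-2)] = 1/2
L_3(7/2) = (4)·(7/2)·(1/2)·(-3/2)/[(9/2)·(4)·(1)·(-1)] = 7/12
L_4(7/2) = (4)·(7/2)·(1/2)·(-1/2)/[(11/2)·(5)·(2)·(1)] = -7/110
Sum: (-5)·(1/33) + 8·(-1/20) + 4·(1/2) + 4·(7/12) + (-3)·(-7/110) = 437/110

437/110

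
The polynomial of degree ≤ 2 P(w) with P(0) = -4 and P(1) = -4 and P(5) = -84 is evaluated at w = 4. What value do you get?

-52

L_0(4) = (3)·(-1)/[(-1)·(-5)] = -3/5
L_1(4) = (4)·(-1)/[(1)·(-4)] = 1
L_2(4) = (4)·(3)/[(5)·(4)] = 3/5
Sum: (-4)·(-3/5) + (-4)·(1) + (-84)·(3/5) = -52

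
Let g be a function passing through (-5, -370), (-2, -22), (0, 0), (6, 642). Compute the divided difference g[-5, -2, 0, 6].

3

g[-5,-2] = (-22 - (-370)) / (-2 - (-5)) = 116
g[-2,0] = (0 - (-22)) / (0 - (-2)) = 11
g[0,6] = (642 - 0) / (6 - 0) = 107
g[-5,-2,0] = (11 - 116) / (0 - (-5)) = -21
g[-2,0,6] = (107 - 11) / (6 - (-2)) = 12
g[-5,-2,0,6] = (12 - (-21)) / (6 - (-5)) = 3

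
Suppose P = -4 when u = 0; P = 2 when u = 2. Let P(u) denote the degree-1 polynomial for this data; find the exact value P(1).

-1

Evaluate each Lagrange basis at u = 1:
L_0(1) = (-1)/[(-2)] = 1/2
L_1(1) = (1)/[(2)] = 1/2
Sum: (-4)·(1/2) + 2·(1/2) = -1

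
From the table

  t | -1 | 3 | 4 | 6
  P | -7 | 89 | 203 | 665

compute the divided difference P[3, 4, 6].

P[3,4] = (203 - 89) / (4 - 3) = 114
P[4,6] = (665 - 203) / (6 - 4) = 231
P[3,4,6] = (231 - 114) / (6 - 3) = 39

39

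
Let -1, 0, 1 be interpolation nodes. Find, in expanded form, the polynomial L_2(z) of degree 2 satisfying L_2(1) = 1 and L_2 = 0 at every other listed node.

L_2(z) = (z + 1)z / [(2)·(1)]
       = (z^2 + z) / (2)

L_2(z) = (1/2)z^2 + (1/2)z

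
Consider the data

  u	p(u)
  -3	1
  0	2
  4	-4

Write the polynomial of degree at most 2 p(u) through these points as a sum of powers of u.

Newton's divided differences:
p[-3,0] = (2 - 1) / (0 - (-3)) = 1/3
p[0,4] = (-4 - 2) / (4 - 0) = -3/2
p[-3,0,4] = (-3/2 - 1/3) / (4 - (-3)) = -11/42
p(u) = 1 + (1/3)·(u + 3) + (-11/42)·(u + 3)u
Expanding: p(u) = -(11/42)u^2 - (19/42)u + 2

p(u) = -(11/42)u^2 - (19/42)u + 2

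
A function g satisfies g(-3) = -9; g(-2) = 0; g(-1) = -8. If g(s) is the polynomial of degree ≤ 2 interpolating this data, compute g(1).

Evaluate each Lagrange basis at s = 1:
L_0(1) = (3)·(2)/[(-1)·(-2)] = 3
L_1(1) = (4)·(2)/[(1)·(-1)] = -8
L_2(1) = (4)·(3)/[(2)·(1)] = 6
Sum: (-9)·(3) + 0 + (-8)·(6) = -75

-75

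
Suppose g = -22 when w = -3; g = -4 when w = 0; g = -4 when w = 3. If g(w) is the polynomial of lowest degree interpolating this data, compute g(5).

Using Newton's divided-difference form:
g[-3,0] = (-4 - (-22)) / (0 - (-3)) = 6
g[0,3] = (-4 - (-4)) / (3 - 0) = 0
g[-3,0,3] = (0 - 6) / (3 - (-3)) = -1
g(5) = -22 + 6·(8) + (-1)·(8)·(5) = -14

-14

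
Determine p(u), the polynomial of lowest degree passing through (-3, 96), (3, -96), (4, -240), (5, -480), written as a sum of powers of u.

p(u) = -4u^3 + 4u

Build the Lagrange basis polynomials:
L_0(u) = (u - 3)(u - 4)(u - 5) / [-336] = -(1/336)u^3 + (1/28)u^2 - (47/336)u + 5/28
L_1(u) = (u + 3)(u - 4)(u - 5) / [12] = (1/12)u^3 - (1/2)u^2 - (7/12)u + 5
L_2(u) = (u + 3)(u - 3)(u - 5) / [-7] = -(1/7)u^3 + (5/7)u^2 + (9/7)u - 45/7
L_3(u) = (u + 3)(u - 3)(u - 4) / [16] = (1/16)u^3 - (1/4)u^2 - (9/16)u + 9/4
p(u) = 96·L_0 + (-96)·L_1 + (-240)·L_2 + (-480)·L_3
  96·L_0(u) = -(2/7)u^3 + (24/7)u^2 - (94/7)u + 120/7
  (-96)·L_1(u) = -8u^3 + 48u^2 + 56u - 480
  (-240)·L_2(u) = (240/7)u^3 - (1200/7)u^2 - (2160/7)u + 10800/7
  (-480)·L_3(u) = -30u^3 + 120u^2 + 270u - 1080
Adding term by term: -4u^3 + 4u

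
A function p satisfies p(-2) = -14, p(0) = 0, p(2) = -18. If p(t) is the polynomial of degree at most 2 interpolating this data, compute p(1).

Evaluate each Lagrange basis at t = 1:
L_0(1) = (1)·(-1)/[(-2)·(-4)] = -1/8
L_1(1) = (3)·(-1)/[(2)·(-2)] = 3/4
L_2(1) = (3)·(1)/[(4)·(2)] = 3/8
Sum: (-14)·(-1/8) + 0 + (-18)·(3/8) = -5

-5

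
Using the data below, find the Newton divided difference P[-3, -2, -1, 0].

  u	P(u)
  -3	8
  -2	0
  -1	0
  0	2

P[-3,-2] = (0 - 8) / (-2 - (-3)) = -8
P[-2,-1] = (0 - 0) / (-1 - (-2)) = 0
P[-1,0] = (2 - 0) / (0 - (-1)) = 2
P[-3,-2,-1] = (0 - (-8)) / (-1 - (-3)) = 4
P[-2,-1,0] = (2 - 0) / (0 - (-2)) = 1
P[-3,-2,-1,0] = (1 - 4) / (0 - (-3)) = -1

-1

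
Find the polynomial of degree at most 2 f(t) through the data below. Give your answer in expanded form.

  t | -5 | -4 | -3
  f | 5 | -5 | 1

L_0(t) = (t + 4)(t + 3) / [2] = (1/2)t^2 + (7/2)t + 6
L_1(t) = (t + 5)(t + 3) / [-1] = -t^2 - 8t - 15
L_2(t) = (t + 5)(t + 4) / [2] = (1/2)t^2 + (9/2)t + 10
f(t) = 5·L_0 + (-5)·L_1 + 1·L_2
  5·L_0(t) = (5/2)t^2 + (35/2)t + 30
  (-5)·L_1(t) = 5t^2 + 40t + 75
  1·L_2(t) = (1/2)t^2 + (9/2)t + 10
Adding term by term: 8t^2 + 62t + 115

f(t) = 8t^2 + 62t + 115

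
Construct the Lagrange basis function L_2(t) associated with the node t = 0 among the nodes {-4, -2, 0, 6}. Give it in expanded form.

L_2(t) = (t + 4)(t + 2)(t - 6) / [(4)·(2)·(-6)]
       = (t^3 - 28t - 48) / (-48)

L_2(t) = -(1/48)t^3 + (7/12)t + 1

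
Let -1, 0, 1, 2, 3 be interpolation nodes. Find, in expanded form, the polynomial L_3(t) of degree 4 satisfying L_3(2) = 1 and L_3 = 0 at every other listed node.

L_3(t) = -(1/6)t^4 + (1/2)t^3 + (1/6)t^2 - (1/2)t

L_3(t) = (t + 1)t(t - 1)(t - 3) / [(3)·(2)·(1)·(-1)]
       = (t^4 - 3t^3 - t^2 + 3t) / (-6)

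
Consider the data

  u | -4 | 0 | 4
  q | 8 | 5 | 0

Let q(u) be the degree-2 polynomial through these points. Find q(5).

-25/16

Using Newton's divided-difference form:
q[-4,0] = (5 - 8) / (0 - (-4)) = -3/4
q[0,4] = (0 - 5) / (4 - 0) = -5/4
q[-4,0,4] = (-5/4 - (-3/4)) / (4 - (-4)) = -1/16
q(5) = 8 + (-3/4)·(9) + (-1/16)·(9)·(5) = -25/16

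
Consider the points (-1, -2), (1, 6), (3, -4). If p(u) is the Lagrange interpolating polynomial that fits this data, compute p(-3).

Evaluate each Lagrange basis at u = -3:
L_0(-3) = (-4)·(-6)/[(-2)·(-4)] = 3
L_1(-3) = (-2)·(-6)/[(2)·(-2)] = -3
L_2(-3) = (-2)·(-4)/[(4)·(2)] = 1
Sum: (-2)·(3) + 6·(-3) + (-4)·(1) = -28

-28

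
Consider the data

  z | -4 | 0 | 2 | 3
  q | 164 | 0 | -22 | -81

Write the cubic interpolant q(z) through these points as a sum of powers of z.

Newton's divided differences:
q[-4,0] = (0 - 164) / (0 - (-4)) = -41
q[0,2] = (-22 - 0) / (2 - 0) = -11
q[2,3] = (-81 - (-22)) / (3 - 2) = -59
q[-4,0,2] = (-11 - (-41)) / (2 - (-4)) = 5
q[0,2,3] = (-59 - (-11)) / (3 - 0) = -16
q[-4,0,2,3] = (-16 - 5) / (3 - (-4)) = -3
q(z) = 164 + (-41)·(z + 4) + 5·(z + 4)z + (-3)·(z + 4)z(z - 2)
Expanding: q(z) = -3z^3 - z^2 + 3z

q(z) = -3z^3 - z^2 + 3z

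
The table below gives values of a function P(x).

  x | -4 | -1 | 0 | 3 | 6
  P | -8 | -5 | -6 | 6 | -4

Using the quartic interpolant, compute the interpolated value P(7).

-1603/45

Using Newton's divided-difference form:
P[-4,-1] = (-5 - (-8)) / (-1 - (-4)) = 1
P[-1,0] = (-6 - (-5)) / (0 - (-1)) = -1
P[0,3] = (6 - (-6)) / (3 - 0) = 4
P[3,6] = (-4 - 6) / (6 - 3) = -10/3
P[-4,-1,0] = (-1 - 1) / (0 - (-4)) = -1/2
P[-1,0,3] = (4 - (-1)) / (3 - (-1)) = 5/4
P[0,3,6] = (-10/3 - 4) / (6 - 0) = -11/9
P[-4,-1,0,3] = (5/4 - (-1/2)) / (3 - (-4)) = 1/4
P[-1,0,3,6] = (-11/9 - 5/4) / (6 - (-1)) = -89/252
P[-4,-1,0,3,6] = (-89/252 - 1/4) / (6 - (-4)) = -19/315
P(7) = -8 + 1·(11) + (-1/2)·(11)·(8) + (1/4)·(11)·(8)·(7) + (-19/315)·(11)·(8)·(7)·(4) = -1603/45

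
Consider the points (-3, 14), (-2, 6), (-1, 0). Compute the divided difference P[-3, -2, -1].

P[-3,-2] = (6 - 14) / (-2 - (-3)) = -8
P[-2,-1] = (0 - 6) / (-1 - (-2)) = -6
P[-3,-2,-1] = (-6 - (-8)) / (-1 - (-3)) = 1

1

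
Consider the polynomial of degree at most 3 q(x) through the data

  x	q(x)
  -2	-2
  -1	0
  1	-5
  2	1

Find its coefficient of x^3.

13/12

The leading coefficient equals the top divided difference q[-2,-1,1,2].
q[-2,-1] = (0 - (-2)) / (-1 - (-2)) = 2
q[-1,1] = (-5 - 0) / (1 - (-1)) = -5/2
q[1,2] = (1 - (-5)) / (2 - 1) = 6
q[-2,-1,1] = (-5/2 - 2) / (1 - (-2)) = -3/2
q[-1,1,2] = (6 - (-5/2)) / (2 - (-1)) = 17/6
q[-2,-1,1,2] = (17/6 - (-3/2)) / (2 - (-2)) = 13/12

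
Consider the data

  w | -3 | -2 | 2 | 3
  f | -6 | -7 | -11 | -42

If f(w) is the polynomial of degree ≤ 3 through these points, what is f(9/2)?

Using Newton's divided-difference form:
f[-3,-2] = (-7 - (-6)) / (-2 - (-3)) = -1
f[-2,2] = (-11 - (-7)) / (2 - (-2)) = -1
f[2,3] = (-42 - (-11)) / (3 - 2) = -31
f[-3,-2,2] = (-1 - (-1)) / (2 - (-3)) = 0
f[-2,2,3] = (-31 - (-1)) / (3 - (-2)) = -6
f[-3,-2,2,3] = (-6 - 0) / (3 - (-3)) = -1
f(9/2) = -6 + (-1)·(15/2) + 0·(15/2)·(13/2) + (-1)·(15/2)·(13/2)·(5/2) = -1083/8

-1083/8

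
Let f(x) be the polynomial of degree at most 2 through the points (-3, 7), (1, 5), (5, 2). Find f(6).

Using Newton's divided-difference form:
f[-3,1] = (5 - 7) / (1 - (-3)) = -1/2
f[1,5] = (2 - 5) / (5 - 1) = -3/4
f[-3,1,5] = (-3/4 - (-1/2)) / (5 - (-3)) = -1/32
f(6) = 7 + (-1/2)·(9) + (-1/32)·(9)·(5) = 35/32

35/32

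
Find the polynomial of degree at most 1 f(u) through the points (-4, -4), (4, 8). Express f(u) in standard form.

Build the Lagrange basis polynomials:
L_0(u) = (u - 4) / [-8] = -(1/8)u + 1/2
L_1(u) = (u + 4) / [8] = (1/8)u + 1/2
f(u) = (-4)·L_0 + 8·L_1
  (-4)·L_0(u) = (1/2)u - 2
  8·L_1(u) = u + 4
Adding term by term: (3/2)u + 2

f(u) = (3/2)u + 2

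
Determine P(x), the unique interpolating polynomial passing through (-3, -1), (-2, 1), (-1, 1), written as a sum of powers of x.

P(x) = -x^2 - 3x - 1

Newton's divided differences:
P[-3,-2] = (1 - (-1)) / (-2 - (-3)) = 2
P[-2,-1] = (1 - 1) / (-1 - (-2)) = 0
P[-3,-2,-1] = (0 - 2) / (-1 - (-3)) = -1
P(x) = -1 + 2·(x + 3) + (-1)·(x + 3)(x + 2)
Expanding: P(x) = -x^2 - 3x - 1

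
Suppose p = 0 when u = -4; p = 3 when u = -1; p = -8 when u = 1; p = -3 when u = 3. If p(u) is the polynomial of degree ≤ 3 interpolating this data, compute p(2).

-312/35

Evaluate each Lagrange basis at u = 2:
L_0(2) = (3)·(1)·(-1)/[(-3)·(-5)·(-7)] = 1/35
L_1(2) = (6)·(1)·(-1)/[(3)·(-2)·(-4)] = -1/4
L_2(2) = (6)·(3)·(-1)/[(5)·(2)·(-2)] = 9/10
L_3(2) = (6)·(3)·(1)/[(7)·(4)·(2)] = 9/28
Sum: 0 + 3·(-1/4) + (-8)·(9/10) + (-3)·(9/28) = -312/35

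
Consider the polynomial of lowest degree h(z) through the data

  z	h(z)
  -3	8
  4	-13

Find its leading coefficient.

-3

The leading coefficient equals the top divided difference h[-3,4].
h[-3,4] = (-13 - 8) / (4 - (-3)) = -3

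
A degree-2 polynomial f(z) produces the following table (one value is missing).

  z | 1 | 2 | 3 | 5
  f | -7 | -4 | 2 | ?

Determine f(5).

23

The 3 known values determine f uniquely (degree ≤ 2).
L_0(5) = (3)·(2)/[(-1)·(-2)] = 3
L_1(5) = (4)·(2)/[(1)·(-1)] = -8
L_2(5) = (4)·(3)/[(2)·(1)] = 6
Sum: (-7)·(3) + (-4)·(-8) + 2·(6) = 23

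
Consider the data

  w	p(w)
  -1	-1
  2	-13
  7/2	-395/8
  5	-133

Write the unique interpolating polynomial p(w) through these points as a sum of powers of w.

p(w) = -w^3 - w - 3

Build the Lagrange basis polynomials:
L_0(w) = (w - 2)(w - 7/2)(w - 5) / [-81] = -(1/81)w^3 + (7/54)w^2 - (23/54)w + 35/81
L_1(w) = (w + 1)(w - 7/2)(w - 5) / [27/2] = (2/27)w^3 - (5/9)w^2 + (2/3)w + 35/27
L_2(w) = (w + 1)(w - 2)(w - 5) / [-81/8] = -(8/81)w^3 + (16/27)w^2 - (8/27)w - 80/81
L_3(w) = (w + 1)(w - 2)(w - 7/2) / [27] = (1/27)w^3 - (1/6)w^2 + (1/18)w + 7/27
p(w) = (-1)·L_0 + (-13)·L_1 + (-395/8)·L_2 + (-133)·L_3
  (-1)·L_0(w) = (1/81)w^3 - (7/54)w^2 + (23/54)w - 35/81
  (-13)·L_1(w) = -(26/27)w^3 + (65/9)w^2 - (26/3)w - 455/27
  (-395/8)·L_2(w) = (395/81)w^3 - (790/27)w^2 + (395/27)w + 3950/81
  (-133)·L_3(w) = -(133/27)w^3 + (133/6)w^2 - (133/18)w - 931/27
Adding term by term: -w^3 - w - 3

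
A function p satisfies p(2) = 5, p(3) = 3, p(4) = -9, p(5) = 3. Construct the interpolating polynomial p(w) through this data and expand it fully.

p(w) = (17/3)w^3 - 56w^2 + (511/3)w - 157

Build the Lagrange basis polynomials:
L_0(w) = (w - 3)(w - 4)(w - 5) / [-6] = -(1/6)w^3 + 2w^2 - (47/6)w + 10
L_1(w) = (w - 2)(w - 4)(w - 5) / [2] = (1/2)w^3 - (11/2)w^2 + 19w - 20
L_2(w) = (w - 2)(w - 3)(w - 5) / [-2] = -(1/2)w^3 + 5w^2 - (31/2)w + 15
L_3(w) = (w - 2)(w - 3)(w - 4) / [6] = (1/6)w^3 - (3/2)w^2 + (13/3)w - 4
p(w) = 5·L_0 + 3·L_1 + (-9)·L_2 + 3·L_3
  5·L_0(w) = -(5/6)w^3 + 10w^2 - (235/6)w + 50
  3·L_1(w) = (3/2)w^3 - (33/2)w^2 + 57w - 60
  (-9)·L_2(w) = (9/2)w^3 - 45w^2 + (279/2)w - 135
  3·L_3(w) = (1/2)w^3 - (9/2)w^2 + 13w - 12
Adding term by term: (17/3)w^3 - 56w^2 + (511/3)w - 157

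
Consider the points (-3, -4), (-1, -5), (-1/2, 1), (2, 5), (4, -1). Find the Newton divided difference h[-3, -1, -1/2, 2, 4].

491/1575

h[-3,-1] = (-5 - (-4)) / (-1 - (-3)) = -1/2
h[-1,-1/2] = (1 - (-5)) / (-1/2 - (-1)) = 12
h[-1/2,2] = (5 - 1) / (2 - (-1/2)) = 8/5
h[2,4] = (-1 - 5) / (4 - 2) = -3
h[-3,-1,-1/2] = (12 - (-1/2)) / (-1/2 - (-3)) = 5
h[-1,-1/2,2] = (8/5 - 12) / (2 - (-1)) = -52/15
h[-1/2,2,4] = (-3 - 8/5) / (4 - (-1/2)) = -46/45
h[-3,-1,-1/2,2] = (-52/15 - 5) / (2 - (-3)) = -127/75
h[-1,-1/2,2,4] = (-46/45 - (-52/15)) / (4 - (-1)) = 22/45
h[-3,-1,-1/2,2,4] = (22/45 - (-127/75)) / (4 - (-3)) = 491/1575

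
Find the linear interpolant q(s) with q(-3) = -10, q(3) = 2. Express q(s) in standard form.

q(s) = 2s - 4

L_0(s) = (s - 3) / [-6] = -(1/6)s + 1/2
L_1(s) = (s + 3) / [6] = (1/6)s + 1/2
q(s) = (-10)·L_0 + 2·L_1
  (-10)·L_0(s) = (5/3)s - 5
  2·L_1(s) = (1/3)s + 1
Adding term by term: 2s - 4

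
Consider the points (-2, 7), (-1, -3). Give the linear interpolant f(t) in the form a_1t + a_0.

f(t) = -10t - 13

Build the Lagrange basis polynomials:
L_0(t) = (t + 1) / [-1] = -t - 1
L_1(t) = (t + 2) / [1] = t + 2
f(t) = 7·L_0 + (-3)·L_1
  7·L_0(t) = -7t - 7
  (-3)·L_1(t) = -3t - 6
Adding term by term: -10t - 13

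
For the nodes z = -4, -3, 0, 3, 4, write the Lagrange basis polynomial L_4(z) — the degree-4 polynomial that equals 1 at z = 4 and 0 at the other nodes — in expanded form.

L_4(z) = (1/224)z^4 + (1/56)z^3 - (9/224)z^2 - (9/56)z

L_4(z) = (z + 4)(z + 3)z(z - 3) / [(8)·(7)·(4)·(1)]
       = (z^4 + 4z^3 - 9z^2 - 36z) / (224)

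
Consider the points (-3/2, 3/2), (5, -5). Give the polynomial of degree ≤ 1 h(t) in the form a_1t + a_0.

h(t) = -t

Build the Lagrange basis polynomials:
L_0(t) = (t - 5) / [-13/2] = -(2/13)t + 10/13
L_1(t) = (t + 3/2) / [13/2] = (2/13)t + 3/13
h(t) = (3/2)·L_0 + (-5)·L_1
  (3/2)·L_0(t) = -(3/13)t + 15/13
  (-5)·L_1(t) = -(10/13)t - 15/13
Adding term by term: -t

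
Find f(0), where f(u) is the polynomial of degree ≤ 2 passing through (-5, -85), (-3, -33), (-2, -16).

0

L_0(0) = (3)·(2)/[(-2)·(-3)] = 1
L_1(0) = (5)·(2)/[(2)·(-1)] = -5
L_2(0) = (5)·(3)/[(3)·(1)] = 5
Sum: (-85)·(1) + (-33)·(-5) + (-16)·(5) = 0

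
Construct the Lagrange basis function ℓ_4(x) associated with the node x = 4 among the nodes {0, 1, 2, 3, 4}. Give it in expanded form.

ℓ_4(x) = (1/24)x^4 - (1/4)x^3 + (11/24)x^2 - (1/4)x

ℓ_4(x) = x(x - 1)(x - 2)(x - 3) / [(4)·(3)·(2)·(1)]
       = (x^4 - 6x^3 + 11x^2 - 6x) / (24)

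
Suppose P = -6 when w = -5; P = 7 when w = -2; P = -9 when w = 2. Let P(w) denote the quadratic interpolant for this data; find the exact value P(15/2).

Evaluate each Lagrange basis at w = 15/2:
L_0(15/2) = (19/2)·(11/2)/[(-3)·(-7)] = 209/84
L_1(15/2) = (25/2)·(11/2)/[(3)·(-4)] = -275/48
L_2(15/2) = (25/2)·(19/2)/[(7)·(4)] = 475/112
Sum: (-6)·(209/84) + 7·(-275/48) + (-9)·(475/112) = -7829/84

-7829/84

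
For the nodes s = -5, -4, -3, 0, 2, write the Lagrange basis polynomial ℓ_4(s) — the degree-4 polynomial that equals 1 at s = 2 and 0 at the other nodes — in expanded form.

ℓ_4(s) = (s + 5)(s + 4)(s + 3)s / [(7)·(6)·(5)·(2)]
       = (s^4 + 12s^3 + 47s^2 + 60s) / (420)

ℓ_4(s) = (1/420)s^4 + (1/35)s^3 + (47/420)s^2 + (1/7)s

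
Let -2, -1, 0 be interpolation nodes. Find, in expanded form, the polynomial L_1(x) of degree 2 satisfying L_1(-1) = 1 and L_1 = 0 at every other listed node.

L_1(x) = (x + 2)x / [(1)·(-1)]
       = (x^2 + 2x) / (-1)

L_1(x) = -x^2 - 2x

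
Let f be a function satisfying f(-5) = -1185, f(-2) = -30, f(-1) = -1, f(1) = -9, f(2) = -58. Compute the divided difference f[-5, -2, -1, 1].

13

f[-5,-2] = (-30 - (-1185)) / (-2 - (-5)) = 385
f[-2,-1] = (-1 - (-30)) / (-1 - (-2)) = 29
f[-1,1] = (-9 - (-1)) / (1 - (-1)) = -4
f[-5,-2,-1] = (29 - 385) / (-1 - (-5)) = -89
f[-2,-1,1] = (-4 - 29) / (1 - (-2)) = -11
f[-5,-2,-1,1] = (-11 - (-89)) / (1 - (-5)) = 13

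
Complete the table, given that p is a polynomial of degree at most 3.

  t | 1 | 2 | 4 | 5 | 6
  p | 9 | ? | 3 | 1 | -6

4

The 4 known values determine p uniquely (degree ≤ 3).
Evaluate each Lagrange basis at t = 2:
L_0(2) = (-2)·(-3)·(-4)/[(-3)·(-4)·(-5)] = 2/5
L_1(2) = (1)·(-3)·(-4)/[(3)·(-1)·(-2)] = 2
L_2(2) = (1)·(-2)·(-4)/[(4)·(1)·(-1)] = -2
L_3(2) = (1)·(-2)·(-3)/[(5)·(2)·(1)] = 3/5
Sum: 9·(2/5) + 3·(2) + 1·(-2) + (-6)·(3/5) = 4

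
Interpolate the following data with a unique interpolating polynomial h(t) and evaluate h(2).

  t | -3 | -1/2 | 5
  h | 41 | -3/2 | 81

6

Using Newton's divided-difference form:
h[-3,-1/2] = (-3/2 - 41) / (-1/2 - (-3)) = -17
h[-1/2,5] = (81 - (-3/2)) / (5 - (-1/2)) = 15
h[-3,-1/2,5] = (15 - (-17)) / (5 - (-3)) = 4
h(2) = 41 + (-17)·(5) + 4·(5)·(5/2) = 6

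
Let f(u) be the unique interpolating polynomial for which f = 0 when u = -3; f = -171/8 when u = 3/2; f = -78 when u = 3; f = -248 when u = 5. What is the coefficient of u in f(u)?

-4

Build the Lagrange basis polynomials:
L_0(u) = (u - 3/2)(u - 3)(u - 5) / [-216] = -(1/216)u^3 + (19/432)u^2 - (1/8)u + 5/48
L_1(u) = (u + 3)(u - 3)(u - 5) / [189/8] = (8/189)u^3 - (40/189)u^2 - (8/21)u + 40/21
L_2(u) = (u + 3)(u - 3/2)(u - 5) / [-18] = -(1/18)u^3 + (7/36)u^2 + (2/3)u - 5/4
L_3(u) = (u + 3)(u - 3/2)(u - 3) / [56] = (1/56)u^3 - (3/112)u^2 - (9/56)u + 27/112
f(u) = 0·L_0 + (-171/8)·L_1 + (-78)·L_2 + (-248)·L_3
Only the coefficient of u is needed; take it from each L_i and combine:
0·(-1/8) + (-171/8)·(-8/21) + (-78)·(2/3) + (-248)·(-9/56) = -4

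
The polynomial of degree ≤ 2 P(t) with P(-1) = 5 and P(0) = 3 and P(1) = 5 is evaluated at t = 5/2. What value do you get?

Using Newton's divided-difference form:
P[-1,0] = (3 - 5) / (0 - (-1)) = -2
P[0,1] = (5 - 3) / (1 - 0) = 2
P[-1,0,1] = (2 - (-2)) / (1 - (-1)) = 2
P(5/2) = 5 + (-2)·(7/2) + 2·(7/2)·(5/2) = 31/2

31/2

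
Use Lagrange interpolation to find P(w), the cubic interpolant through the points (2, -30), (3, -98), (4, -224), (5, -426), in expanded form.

Build the Lagrange basis polynomials:
L_0(w) = (w - 3)(w - 4)(w - 5) / [-6] = -(1/6)w^3 + 2w^2 - (47/6)w + 10
L_1(w) = (w - 2)(w - 4)(w - 5) / [2] = (1/2)w^3 - (11/2)w^2 + 19w - 20
L_2(w) = (w - 2)(w - 3)(w - 5) / [-2] = -(1/2)w^3 + 5w^2 - (31/2)w + 15
L_3(w) = (w - 2)(w - 3)(w - 4) / [6] = (1/6)w^3 - (3/2)w^2 + (13/3)w - 4
P(w) = (-30)·L_0 + (-98)·L_1 + (-224)·L_2 + (-426)·L_3
  (-30)·L_0(w) = 5w^3 - 60w^2 + 235w - 300
  (-98)·L_1(w) = -49w^3 + 539w^2 - 1862w + 1960
  (-224)·L_2(w) = 112w^3 - 1120w^2 + 3472w - 3360
  (-426)·L_3(w) = -71w^3 + 639w^2 - 1846w + 1704
Adding term by term: -3w^3 - 2w^2 - w + 4

P(w) = -3w^3 - 2w^2 - w + 4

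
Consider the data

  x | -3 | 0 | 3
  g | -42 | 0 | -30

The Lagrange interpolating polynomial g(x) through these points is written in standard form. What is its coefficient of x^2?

The leading coefficient equals the top divided difference g[-3,0,3].
g[-3,0] = (0 - (-42)) / (0 - (-3)) = 14
g[0,3] = (-30 - 0) / (3 - 0) = -10
g[-3,0,3] = (-10 - 14) / (3 - (-3)) = -4

-4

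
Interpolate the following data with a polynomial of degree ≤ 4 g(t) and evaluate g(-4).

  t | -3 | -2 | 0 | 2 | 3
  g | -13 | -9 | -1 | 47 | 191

Evaluate each Lagrange basis at t = -4:
L_0(-4) = (-2)·(-4)·(-6)·(-7)/[(-1)·(-3)·(-5)·(-6)] = 56/15
L_1(-4) = (-1)·(-4)·(-6)·(-7)/[(1)·(-2)·(-4)·(-5)] = -21/5
L_2(-4) = (-1)·(-2)·(-6)·(-7)/[(3)·(2)·(-2)·(-3)] = 7/3
L_3(-4) = (-1)·(-2)·(-4)·(-7)/[(5)·(4)·(2)·(-1)] = -7/5
L_4(-4) = (-1)·(-2)·(-4)·(-6)/[(6)·(5)·(3)·(1)] = 8/15
Sum: (-13)·(56/15) + (-9)·(-21/5) + (-1)·(7/3) + 47·(-7/5) + 191·(8/15) = 23

23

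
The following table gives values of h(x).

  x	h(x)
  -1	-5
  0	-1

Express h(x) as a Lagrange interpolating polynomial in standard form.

h(x) = 4x - 1

L_0(x) = x / [-1] = -x
L_1(x) = (x + 1) / [1] = x + 1
h(x) = (-5)·L_0 + (-1)·L_1
  (-5)·L_0(x) = 5x
  (-1)·L_1(x) = -x - 1
Adding term by term: 4x - 1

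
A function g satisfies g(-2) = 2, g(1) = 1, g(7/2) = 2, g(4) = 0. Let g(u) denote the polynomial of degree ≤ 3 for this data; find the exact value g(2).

14/5

L_0(2) = (1)·(-3/2)·(-2)/[(-3)·(-11/2)·(-6)] = -1/33
L_1(2) = (4)·(-3/2)·(-2)/[(3)·(-5/2)·(-3)] = 8/15
L_2(2) = (4)·(1)·(-2)/[(11/2)·(5/2)·(-1/2)] = 64/55
L_3(2) = (4)·(1)·(-3/2)/[(6)·(3)·(1/2)] = -2/3
Sum: 2·(-1/33) + 1·(8/15) + 2·(64/55) + 0 = 14/5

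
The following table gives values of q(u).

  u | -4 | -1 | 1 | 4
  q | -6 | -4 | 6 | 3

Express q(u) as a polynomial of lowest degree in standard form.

q(u) = -(31/120)u^3 - (1/6)u^2 + (631/120)u + 7/6

Newton's divided differences:
q[-4,-1] = (-4 - (-6)) / (-1 - (-4)) = 2/3
q[-1,1] = (6 - (-4)) / (1 - (-1)) = 5
q[1,4] = (3 - 6) / (4 - 1) = -1
q[-4,-1,1] = (5 - 2/3) / (1 - (-4)) = 13/15
q[-1,1,4] = (-1 - 5) / (4 - (-1)) = -6/5
q[-4,-1,1,4] = (-6/5 - 13/15) / (4 - (-4)) = -31/120
q(u) = -6 + (2/3)·(u + 4) + (13/15)·(u + 4)(u + 1) + (-31/120)·(u + 4)(u + 1)(u - 1)
Expanding: q(u) = -(31/120)u^3 - (1/6)u^2 + (631/120)u + 7/6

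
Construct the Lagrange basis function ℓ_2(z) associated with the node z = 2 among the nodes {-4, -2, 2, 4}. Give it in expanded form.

ℓ_2(z) = (z + 4)(z + 2)(z - 4) / [(6)·(4)·(-2)]
       = (z^3 + 2z^2 - 16z - 32) / (-48)

ℓ_2(z) = -(1/48)z^3 - (1/24)z^2 + (1/3)z + 2/3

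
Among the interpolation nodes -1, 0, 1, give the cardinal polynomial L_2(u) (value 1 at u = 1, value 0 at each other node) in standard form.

L_2(u) = (1/2)u^2 + (1/2)u

L_2(u) = (u + 1)u / [(2)·(1)]
       = (u^2 + u) / (2)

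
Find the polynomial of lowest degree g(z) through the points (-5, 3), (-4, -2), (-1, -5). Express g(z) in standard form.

g(z) = z^2 + 4z - 2

Build the Lagrange basis polynomials:
L_0(z) = (z + 4)(z + 1) / [4] = (1/4)z^2 + (5/4)z + 1
L_1(z) = (z + 5)(z + 1) / [-3] = -(1/3)z^2 - 2z - 5/3
L_2(z) = (z + 5)(z + 4) / [12] = (1/12)z^2 + (3/4)z + 5/3
g(z) = 3·L_0 + (-2)·L_1 + (-5)·L_2
  3·L_0(z) = (3/4)z^2 + (15/4)z + 3
  (-2)·L_1(z) = (2/3)z^2 + 4z + 10/3
  (-5)·L_2(z) = -(5/12)z^2 - (15/4)z - 25/3
Adding term by term: z^2 + 4z - 2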